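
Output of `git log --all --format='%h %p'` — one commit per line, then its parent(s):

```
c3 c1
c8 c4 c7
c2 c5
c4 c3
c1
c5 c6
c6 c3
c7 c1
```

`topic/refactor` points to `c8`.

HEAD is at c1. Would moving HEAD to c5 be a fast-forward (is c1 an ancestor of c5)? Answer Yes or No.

Yes

A fast-forward from c1 to c5 is possible iff c1 is an ancestor of c5.
Ancestors of c5: {c1, c3, c5, c6}.
c1 is among them, so fast-forward is possible.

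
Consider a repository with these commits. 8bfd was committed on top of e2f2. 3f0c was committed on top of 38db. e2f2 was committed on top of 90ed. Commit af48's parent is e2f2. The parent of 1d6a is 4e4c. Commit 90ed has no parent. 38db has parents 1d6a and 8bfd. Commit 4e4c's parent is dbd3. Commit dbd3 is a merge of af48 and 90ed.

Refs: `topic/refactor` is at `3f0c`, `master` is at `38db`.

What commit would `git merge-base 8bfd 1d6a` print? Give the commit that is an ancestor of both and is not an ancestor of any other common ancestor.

Ancestors of 8bfd: {8bfd, 90ed, e2f2}.
Ancestors of 1d6a: {1d6a, 4e4c, 90ed, af48, dbd3, e2f2}.
Common ancestors: {90ed, e2f2}.
Among these, e2f2 is not an ancestor of any other common ancestor — it is the merge base.

e2f2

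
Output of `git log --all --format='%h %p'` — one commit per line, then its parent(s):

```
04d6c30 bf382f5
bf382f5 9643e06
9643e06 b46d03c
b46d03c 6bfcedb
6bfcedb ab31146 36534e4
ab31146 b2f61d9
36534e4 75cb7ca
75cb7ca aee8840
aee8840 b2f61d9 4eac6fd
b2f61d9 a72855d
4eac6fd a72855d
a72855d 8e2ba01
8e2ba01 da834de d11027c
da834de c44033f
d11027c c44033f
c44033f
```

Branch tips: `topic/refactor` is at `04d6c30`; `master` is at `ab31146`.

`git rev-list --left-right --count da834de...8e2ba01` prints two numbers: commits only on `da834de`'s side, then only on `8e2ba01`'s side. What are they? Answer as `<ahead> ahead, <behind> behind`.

0 ahead, 2 behind

Reachable from da834de: {c44033f, da834de}.
Reachable from 8e2ba01: {8e2ba01, c44033f, d11027c, da834de}.
Only in da834de's history (ahead): {} — 0.
Only in 8e2ba01's history (behind): {8e2ba01, d11027c} — 2.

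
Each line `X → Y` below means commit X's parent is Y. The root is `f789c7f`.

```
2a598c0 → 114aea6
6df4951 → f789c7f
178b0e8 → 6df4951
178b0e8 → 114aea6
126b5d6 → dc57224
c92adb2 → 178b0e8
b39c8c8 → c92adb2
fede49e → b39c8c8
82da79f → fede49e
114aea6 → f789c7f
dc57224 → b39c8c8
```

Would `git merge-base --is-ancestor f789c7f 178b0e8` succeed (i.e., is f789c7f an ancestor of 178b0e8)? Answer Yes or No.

Ancestors of 178b0e8 (commits reachable by following parents): {114aea6, 178b0e8, 6df4951, f789c7f}.
f789c7f is in that set, so it is an ancestor of 178b0e8.

Yes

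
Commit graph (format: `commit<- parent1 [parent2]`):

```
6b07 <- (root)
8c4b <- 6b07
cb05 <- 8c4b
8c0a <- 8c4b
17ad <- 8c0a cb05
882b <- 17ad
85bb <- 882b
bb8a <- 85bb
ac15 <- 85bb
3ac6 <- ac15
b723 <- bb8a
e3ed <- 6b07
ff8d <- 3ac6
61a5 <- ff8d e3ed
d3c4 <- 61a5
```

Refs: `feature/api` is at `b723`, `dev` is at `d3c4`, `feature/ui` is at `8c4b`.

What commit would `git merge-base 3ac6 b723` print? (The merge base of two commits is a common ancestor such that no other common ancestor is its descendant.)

85bb

Ancestors of 3ac6: {17ad, 3ac6, 6b07, 85bb, 882b, 8c0a, 8c4b, ac15, cb05}.
Ancestors of b723: {17ad, 6b07, 85bb, 882b, 8c0a, 8c4b, b723, bb8a, cb05}.
Common ancestors: {17ad, 6b07, 85bb, 882b, 8c0a, 8c4b, cb05}.
Among these, 85bb is not an ancestor of any other common ancestor — it is the merge base.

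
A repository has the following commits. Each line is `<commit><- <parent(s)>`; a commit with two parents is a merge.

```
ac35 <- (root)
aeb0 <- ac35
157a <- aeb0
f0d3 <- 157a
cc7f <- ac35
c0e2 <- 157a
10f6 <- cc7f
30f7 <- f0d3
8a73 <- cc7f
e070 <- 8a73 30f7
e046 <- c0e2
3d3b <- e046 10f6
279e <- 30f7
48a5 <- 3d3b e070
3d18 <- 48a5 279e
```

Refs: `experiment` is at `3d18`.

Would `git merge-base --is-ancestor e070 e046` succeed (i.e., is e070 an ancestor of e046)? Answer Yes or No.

Ancestors of e046: {157a, ac35, aeb0, c0e2, e046}.
e070 is not in that set, so it is not an ancestor of e046.

No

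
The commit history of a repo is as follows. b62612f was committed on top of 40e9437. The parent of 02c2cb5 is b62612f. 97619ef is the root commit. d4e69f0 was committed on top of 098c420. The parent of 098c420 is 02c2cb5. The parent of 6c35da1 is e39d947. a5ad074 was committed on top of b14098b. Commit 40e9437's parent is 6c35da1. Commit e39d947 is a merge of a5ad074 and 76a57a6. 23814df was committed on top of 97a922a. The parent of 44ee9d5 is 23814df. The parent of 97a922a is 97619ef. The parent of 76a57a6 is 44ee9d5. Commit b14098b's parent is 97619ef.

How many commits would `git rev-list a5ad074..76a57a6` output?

Reachable from 76a57a6: {23814df, 44ee9d5, 76a57a6, 97619ef, 97a922a}.
Reachable from a5ad074: {97619ef, a5ad074, b14098b}.
In 76a57a6's history but not a5ad074's: {23814df, 44ee9d5, 76a57a6, 97a922a} — 4 commits.

4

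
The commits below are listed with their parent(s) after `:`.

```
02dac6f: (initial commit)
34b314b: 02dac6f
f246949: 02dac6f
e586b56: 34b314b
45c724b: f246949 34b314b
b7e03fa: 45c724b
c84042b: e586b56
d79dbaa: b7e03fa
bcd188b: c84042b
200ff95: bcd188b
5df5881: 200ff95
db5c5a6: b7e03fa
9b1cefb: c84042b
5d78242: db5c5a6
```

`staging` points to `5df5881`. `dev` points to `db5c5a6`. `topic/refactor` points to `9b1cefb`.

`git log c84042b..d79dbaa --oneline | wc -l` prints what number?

4

Reachable from d79dbaa: {02dac6f, 34b314b, 45c724b, b7e03fa, d79dbaa, f246949}.
Reachable from c84042b: {02dac6f, 34b314b, c84042b, e586b56}.
In d79dbaa's history but not c84042b's: {45c724b, b7e03fa, d79dbaa, f246949} — 4 commits.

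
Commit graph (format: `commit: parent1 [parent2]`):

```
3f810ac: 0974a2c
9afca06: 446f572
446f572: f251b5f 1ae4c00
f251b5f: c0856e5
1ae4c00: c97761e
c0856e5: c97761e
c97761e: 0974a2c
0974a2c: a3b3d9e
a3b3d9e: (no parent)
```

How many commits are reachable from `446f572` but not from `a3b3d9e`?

6

Reachable from 446f572: {0974a2c, 1ae4c00, 446f572, a3b3d9e, c0856e5, c97761e, f251b5f}.
Reachable from a3b3d9e: {a3b3d9e}.
In 446f572's history but not a3b3d9e's: {0974a2c, 1ae4c00, 446f572, c0856e5, c97761e, f251b5f} — 6 commits.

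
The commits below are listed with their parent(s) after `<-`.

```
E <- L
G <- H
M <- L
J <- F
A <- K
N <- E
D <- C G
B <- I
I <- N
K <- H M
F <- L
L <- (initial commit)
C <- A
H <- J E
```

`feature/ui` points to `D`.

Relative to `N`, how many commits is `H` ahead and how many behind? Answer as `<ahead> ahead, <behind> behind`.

Reachable from H: {E, F, H, J, L}.
Reachable from N: {E, L, N}.
Only in H's history (ahead): {F, H, J} — 3.
Only in N's history (behind): {N} — 1.

3 ahead, 1 behind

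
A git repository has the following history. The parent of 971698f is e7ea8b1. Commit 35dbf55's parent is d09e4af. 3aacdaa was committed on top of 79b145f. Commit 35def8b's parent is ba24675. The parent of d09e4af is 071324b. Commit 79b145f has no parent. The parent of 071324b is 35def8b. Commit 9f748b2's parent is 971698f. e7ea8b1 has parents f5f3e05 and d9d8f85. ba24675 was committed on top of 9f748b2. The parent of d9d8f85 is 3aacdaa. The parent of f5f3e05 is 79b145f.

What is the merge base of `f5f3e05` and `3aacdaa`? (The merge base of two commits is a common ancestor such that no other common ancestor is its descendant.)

Ancestors of f5f3e05: {79b145f, f5f3e05}.
Ancestors of 3aacdaa: {3aacdaa, 79b145f}.
Common ancestors: {79b145f}.
The only common ancestor is 79b145f, so it is the merge base.

79b145f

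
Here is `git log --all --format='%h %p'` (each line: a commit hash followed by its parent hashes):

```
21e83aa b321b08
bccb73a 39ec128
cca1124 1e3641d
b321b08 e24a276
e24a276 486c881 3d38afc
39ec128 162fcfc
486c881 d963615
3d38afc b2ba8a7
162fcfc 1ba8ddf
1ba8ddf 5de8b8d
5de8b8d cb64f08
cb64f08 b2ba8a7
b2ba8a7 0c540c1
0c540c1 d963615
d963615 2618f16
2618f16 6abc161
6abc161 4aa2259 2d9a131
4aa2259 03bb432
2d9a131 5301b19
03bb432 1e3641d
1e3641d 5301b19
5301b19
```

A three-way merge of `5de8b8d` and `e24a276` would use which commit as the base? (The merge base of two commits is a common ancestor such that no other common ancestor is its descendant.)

Ancestors of 5de8b8d: {03bb432, 0c540c1, 1e3641d, 2618f16, 2d9a131, 4aa2259, 5301b19, 5de8b8d, 6abc161, b2ba8a7, cb64f08, d963615}.
Ancestors of e24a276: {03bb432, 0c540c1, 1e3641d, 2618f16, 2d9a131, 3d38afc, 486c881, 4aa2259, 5301b19, 6abc161, b2ba8a7, d963615, e24a276}.
Common ancestors: {03bb432, 0c540c1, 1e3641d, 2618f16, 2d9a131, 4aa2259, 5301b19, 6abc161, b2ba8a7, d963615}.
Among these, b2ba8a7 is not an ancestor of any other common ancestor — it is the merge base.

b2ba8a7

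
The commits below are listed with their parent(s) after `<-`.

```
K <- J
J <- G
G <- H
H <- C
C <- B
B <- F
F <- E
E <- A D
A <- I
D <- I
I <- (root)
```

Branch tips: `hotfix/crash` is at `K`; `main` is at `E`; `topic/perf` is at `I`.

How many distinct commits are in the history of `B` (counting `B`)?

Walking parent pointers from B: reachable set = {A, B, D, E, F, I}.
That is 6 commits.

6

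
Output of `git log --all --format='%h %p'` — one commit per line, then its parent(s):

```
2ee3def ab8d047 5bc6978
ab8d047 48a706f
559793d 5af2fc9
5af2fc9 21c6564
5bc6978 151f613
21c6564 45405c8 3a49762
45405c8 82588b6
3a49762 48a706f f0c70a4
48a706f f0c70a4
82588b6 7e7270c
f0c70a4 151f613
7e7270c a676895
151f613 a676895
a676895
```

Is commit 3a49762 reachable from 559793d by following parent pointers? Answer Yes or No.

Yes

Ancestors of 559793d (commits reachable by following parents): {151f613, 21c6564, 3a49762, 45405c8, 48a706f, 559793d, 5af2fc9, 7e7270c, 82588b6, a676895, f0c70a4}.
3a49762 is in that set, so it is an ancestor of 559793d.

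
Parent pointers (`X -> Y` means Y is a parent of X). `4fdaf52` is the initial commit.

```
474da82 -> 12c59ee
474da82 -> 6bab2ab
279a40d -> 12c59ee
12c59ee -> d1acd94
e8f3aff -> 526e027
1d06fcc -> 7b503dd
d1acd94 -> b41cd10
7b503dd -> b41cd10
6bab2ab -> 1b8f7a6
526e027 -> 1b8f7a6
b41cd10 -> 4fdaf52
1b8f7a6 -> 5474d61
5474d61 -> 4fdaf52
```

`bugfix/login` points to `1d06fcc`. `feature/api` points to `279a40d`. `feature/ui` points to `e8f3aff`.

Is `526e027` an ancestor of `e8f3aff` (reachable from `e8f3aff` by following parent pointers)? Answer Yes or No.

Ancestors of e8f3aff (commits reachable by following parents): {1b8f7a6, 4fdaf52, 526e027, 5474d61, e8f3aff}.
526e027 is in that set, so it is an ancestor of e8f3aff.

Yes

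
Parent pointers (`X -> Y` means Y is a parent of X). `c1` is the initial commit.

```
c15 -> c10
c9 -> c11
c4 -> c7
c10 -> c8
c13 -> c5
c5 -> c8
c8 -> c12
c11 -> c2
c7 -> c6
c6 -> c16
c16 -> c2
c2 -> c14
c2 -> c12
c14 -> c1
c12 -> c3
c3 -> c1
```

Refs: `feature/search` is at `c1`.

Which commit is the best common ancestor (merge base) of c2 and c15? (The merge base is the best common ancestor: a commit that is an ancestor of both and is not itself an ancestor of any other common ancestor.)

c12

Ancestors of c2: {c1, c12, c14, c2, c3}.
Ancestors of c15: {c1, c10, c12, c15, c3, c8}.
Common ancestors: {c1, c12, c3}.
Among these, c12 is not an ancestor of any other common ancestor — it is the merge base.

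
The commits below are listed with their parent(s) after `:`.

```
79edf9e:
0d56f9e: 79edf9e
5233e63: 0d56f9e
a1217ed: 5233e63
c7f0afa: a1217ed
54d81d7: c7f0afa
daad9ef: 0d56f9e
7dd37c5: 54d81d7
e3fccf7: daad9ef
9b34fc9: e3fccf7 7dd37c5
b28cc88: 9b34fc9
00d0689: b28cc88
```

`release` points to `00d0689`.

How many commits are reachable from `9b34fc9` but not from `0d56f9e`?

8

Reachable from 9b34fc9: {0d56f9e, 5233e63, 54d81d7, 79edf9e, 7dd37c5, 9b34fc9, a1217ed, c7f0afa, daad9ef, e3fccf7}.
Reachable from 0d56f9e: {0d56f9e, 79edf9e}.
In 9b34fc9's history but not 0d56f9e's: {5233e63, 54d81d7, 7dd37c5, 9b34fc9, a1217ed, c7f0afa, daad9ef, e3fccf7} — 8 commits.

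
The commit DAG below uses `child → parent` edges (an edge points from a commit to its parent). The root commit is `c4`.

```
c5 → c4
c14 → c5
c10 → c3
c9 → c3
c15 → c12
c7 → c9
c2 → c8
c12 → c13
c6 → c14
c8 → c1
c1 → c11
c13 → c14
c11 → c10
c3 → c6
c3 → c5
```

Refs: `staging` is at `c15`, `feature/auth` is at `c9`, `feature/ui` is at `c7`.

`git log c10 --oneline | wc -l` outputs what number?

6

Walking parent pointers from c10: reachable set = {c10, c14, c3, c4, c5, c6}.
That is 6 commits.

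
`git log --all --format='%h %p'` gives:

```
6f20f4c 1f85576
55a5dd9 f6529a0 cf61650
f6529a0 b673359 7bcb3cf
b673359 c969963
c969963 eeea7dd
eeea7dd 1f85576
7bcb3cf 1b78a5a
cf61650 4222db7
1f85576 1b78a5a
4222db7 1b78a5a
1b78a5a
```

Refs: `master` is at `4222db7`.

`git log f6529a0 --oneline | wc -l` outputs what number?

Walking parent pointers from f6529a0: reachable set = {1b78a5a, 1f85576, 7bcb3cf, b673359, c969963, eeea7dd, f6529a0}.
That is 7 commits.

7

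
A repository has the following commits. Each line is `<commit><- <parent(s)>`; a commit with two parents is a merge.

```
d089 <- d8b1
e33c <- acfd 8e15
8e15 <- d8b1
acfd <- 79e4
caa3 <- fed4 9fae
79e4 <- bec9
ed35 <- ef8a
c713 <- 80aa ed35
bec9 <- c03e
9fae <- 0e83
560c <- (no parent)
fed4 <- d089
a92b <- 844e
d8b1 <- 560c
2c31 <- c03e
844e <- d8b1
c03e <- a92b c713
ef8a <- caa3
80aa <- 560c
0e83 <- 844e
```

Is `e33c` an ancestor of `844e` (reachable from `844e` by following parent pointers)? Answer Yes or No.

Ancestors of 844e: {560c, 844e, d8b1}.
e33c is not in that set, so it is not an ancestor of 844e.

No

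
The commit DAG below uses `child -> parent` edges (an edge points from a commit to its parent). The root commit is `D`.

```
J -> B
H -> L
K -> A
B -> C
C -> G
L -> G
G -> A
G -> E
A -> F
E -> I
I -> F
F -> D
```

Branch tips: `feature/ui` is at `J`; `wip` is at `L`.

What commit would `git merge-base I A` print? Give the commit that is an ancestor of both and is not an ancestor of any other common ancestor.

F

Ancestors of I: {D, F, I}.
Ancestors of A: {A, D, F}.
Common ancestors: {D, F}.
Among these, F is not an ancestor of any other common ancestor — it is the merge base.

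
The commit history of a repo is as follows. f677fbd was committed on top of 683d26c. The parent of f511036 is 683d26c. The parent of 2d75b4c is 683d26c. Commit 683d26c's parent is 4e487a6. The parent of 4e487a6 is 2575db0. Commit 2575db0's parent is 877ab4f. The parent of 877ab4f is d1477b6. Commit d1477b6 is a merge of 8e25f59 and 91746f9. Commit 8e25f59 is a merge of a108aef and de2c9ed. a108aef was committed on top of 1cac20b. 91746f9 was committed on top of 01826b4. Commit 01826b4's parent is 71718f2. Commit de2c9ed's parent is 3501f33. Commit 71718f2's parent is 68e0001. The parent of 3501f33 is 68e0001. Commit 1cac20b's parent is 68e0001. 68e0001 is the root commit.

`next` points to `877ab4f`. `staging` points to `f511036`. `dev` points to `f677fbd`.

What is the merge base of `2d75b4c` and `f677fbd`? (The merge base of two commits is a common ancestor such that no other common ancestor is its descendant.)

Ancestors of 2d75b4c: {01826b4, 1cac20b, 2575db0, 2d75b4c, 3501f33, 4e487a6, 683d26c, 68e0001, 71718f2, 877ab4f, 8e25f59, 91746f9, a108aef, d1477b6, de2c9ed}.
Ancestors of f677fbd: {01826b4, 1cac20b, 2575db0, 3501f33, 4e487a6, 683d26c, 68e0001, 71718f2, 877ab4f, 8e25f59, 91746f9, a108aef, d1477b6, de2c9ed, f677fbd}.
Common ancestors: {01826b4, 1cac20b, 2575db0, 3501f33, 4e487a6, 683d26c, 68e0001, 71718f2, 877ab4f, 8e25f59, 91746f9, a108aef, d1477b6, de2c9ed}.
Among these, 683d26c is not an ancestor of any other common ancestor — it is the merge base.

683d26c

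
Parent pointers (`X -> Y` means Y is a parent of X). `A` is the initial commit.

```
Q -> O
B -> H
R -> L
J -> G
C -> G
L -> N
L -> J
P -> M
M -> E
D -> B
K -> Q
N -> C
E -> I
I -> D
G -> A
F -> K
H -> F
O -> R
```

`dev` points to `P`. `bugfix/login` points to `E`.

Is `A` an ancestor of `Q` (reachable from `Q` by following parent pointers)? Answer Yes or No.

Ancestors of Q (commits reachable by following parents): {A, C, G, J, L, N, O, Q, R}.
A is in that set, so it is an ancestor of Q.

Yes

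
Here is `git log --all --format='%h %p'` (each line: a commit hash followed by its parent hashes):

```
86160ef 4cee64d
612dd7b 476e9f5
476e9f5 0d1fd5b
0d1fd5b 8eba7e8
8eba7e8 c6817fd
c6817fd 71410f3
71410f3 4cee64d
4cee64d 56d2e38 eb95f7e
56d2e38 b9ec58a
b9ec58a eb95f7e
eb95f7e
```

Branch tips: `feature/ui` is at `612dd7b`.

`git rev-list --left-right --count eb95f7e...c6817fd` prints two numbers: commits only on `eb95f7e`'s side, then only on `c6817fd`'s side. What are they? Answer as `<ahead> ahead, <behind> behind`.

Reachable from eb95f7e: {eb95f7e}.
Reachable from c6817fd: {4cee64d, 56d2e38, 71410f3, b9ec58a, c6817fd, eb95f7e}.
Only in eb95f7e's history (ahead): {} — 0.
Only in c6817fd's history (behind): {4cee64d, 56d2e38, 71410f3, b9ec58a, c6817fd} — 5.

0 ahead, 5 behind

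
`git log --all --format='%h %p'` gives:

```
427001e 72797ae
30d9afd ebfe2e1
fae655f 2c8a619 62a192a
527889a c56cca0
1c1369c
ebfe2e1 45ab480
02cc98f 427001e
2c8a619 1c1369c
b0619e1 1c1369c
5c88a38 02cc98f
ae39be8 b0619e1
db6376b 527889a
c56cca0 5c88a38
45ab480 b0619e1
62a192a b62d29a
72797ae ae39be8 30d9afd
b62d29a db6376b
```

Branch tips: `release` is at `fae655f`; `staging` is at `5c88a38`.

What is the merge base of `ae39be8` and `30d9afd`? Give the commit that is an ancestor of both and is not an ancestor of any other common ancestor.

Ancestors of ae39be8: {1c1369c, ae39be8, b0619e1}.
Ancestors of 30d9afd: {1c1369c, 30d9afd, 45ab480, b0619e1, ebfe2e1}.
Common ancestors: {1c1369c, b0619e1}.
Among these, b0619e1 is not an ancestor of any other common ancestor — it is the merge base.

b0619e1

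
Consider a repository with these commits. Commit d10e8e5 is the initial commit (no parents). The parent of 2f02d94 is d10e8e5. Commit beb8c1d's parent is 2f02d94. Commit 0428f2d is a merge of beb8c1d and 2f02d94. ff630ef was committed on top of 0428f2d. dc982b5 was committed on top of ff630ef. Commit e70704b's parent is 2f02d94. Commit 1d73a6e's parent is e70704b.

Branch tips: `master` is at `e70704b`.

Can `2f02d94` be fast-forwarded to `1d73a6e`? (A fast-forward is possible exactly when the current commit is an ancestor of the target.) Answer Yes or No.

A fast-forward from 2f02d94 to 1d73a6e is possible iff 2f02d94 is an ancestor of 1d73a6e.
Ancestors of 1d73a6e: {1d73a6e, 2f02d94, d10e8e5, e70704b}.
2f02d94 is among them, so fast-forward is possible.

Yes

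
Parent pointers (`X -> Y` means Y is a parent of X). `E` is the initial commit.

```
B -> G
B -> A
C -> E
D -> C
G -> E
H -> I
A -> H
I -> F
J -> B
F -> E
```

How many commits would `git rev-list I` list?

Walking parent pointers from I: reachable set = {E, F, I}.
That is 3 commits.

3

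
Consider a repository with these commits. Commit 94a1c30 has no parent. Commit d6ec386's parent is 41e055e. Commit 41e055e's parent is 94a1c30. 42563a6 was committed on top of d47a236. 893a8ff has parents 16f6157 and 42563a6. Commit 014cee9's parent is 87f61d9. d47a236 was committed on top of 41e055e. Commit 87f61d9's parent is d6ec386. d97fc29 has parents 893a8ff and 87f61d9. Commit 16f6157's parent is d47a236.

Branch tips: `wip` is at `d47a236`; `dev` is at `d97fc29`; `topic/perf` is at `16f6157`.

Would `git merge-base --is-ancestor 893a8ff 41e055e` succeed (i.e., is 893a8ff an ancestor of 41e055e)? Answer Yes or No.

Ancestors of 41e055e: {41e055e, 94a1c30}.
893a8ff is not in that set, so it is not an ancestor of 41e055e.

No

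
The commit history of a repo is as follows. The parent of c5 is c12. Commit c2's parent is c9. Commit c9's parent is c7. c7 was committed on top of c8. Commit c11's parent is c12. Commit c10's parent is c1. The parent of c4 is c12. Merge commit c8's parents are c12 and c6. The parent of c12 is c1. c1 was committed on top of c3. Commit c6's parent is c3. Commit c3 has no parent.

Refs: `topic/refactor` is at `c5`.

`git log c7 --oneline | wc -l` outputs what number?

Walking parent pointers from c7: reachable set = {c1, c12, c3, c6, c7, c8}.
That is 6 commits.

6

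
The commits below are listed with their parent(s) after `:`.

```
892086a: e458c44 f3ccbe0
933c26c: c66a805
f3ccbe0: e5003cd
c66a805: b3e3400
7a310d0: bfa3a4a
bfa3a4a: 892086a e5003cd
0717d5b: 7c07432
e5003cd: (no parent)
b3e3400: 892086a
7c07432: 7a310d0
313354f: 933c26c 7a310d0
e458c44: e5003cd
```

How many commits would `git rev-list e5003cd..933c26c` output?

6

Reachable from 933c26c: {892086a, 933c26c, b3e3400, c66a805, e458c44, e5003cd, f3ccbe0}.
Reachable from e5003cd: {e5003cd}.
In 933c26c's history but not e5003cd's: {892086a, 933c26c, b3e3400, c66a805, e458c44, f3ccbe0} — 6 commits.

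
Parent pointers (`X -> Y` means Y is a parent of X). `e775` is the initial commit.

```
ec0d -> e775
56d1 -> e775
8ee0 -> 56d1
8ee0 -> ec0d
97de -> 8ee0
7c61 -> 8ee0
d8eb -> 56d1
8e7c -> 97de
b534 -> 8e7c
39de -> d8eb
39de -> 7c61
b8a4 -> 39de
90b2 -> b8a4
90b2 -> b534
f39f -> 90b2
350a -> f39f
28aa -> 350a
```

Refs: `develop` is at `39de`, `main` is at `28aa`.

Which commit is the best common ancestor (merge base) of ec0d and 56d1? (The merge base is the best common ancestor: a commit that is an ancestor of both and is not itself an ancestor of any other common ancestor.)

e775

Ancestors of ec0d: {e775, ec0d}.
Ancestors of 56d1: {56d1, e775}.
Common ancestors: {e775}.
The only common ancestor is e775, so it is the merge base.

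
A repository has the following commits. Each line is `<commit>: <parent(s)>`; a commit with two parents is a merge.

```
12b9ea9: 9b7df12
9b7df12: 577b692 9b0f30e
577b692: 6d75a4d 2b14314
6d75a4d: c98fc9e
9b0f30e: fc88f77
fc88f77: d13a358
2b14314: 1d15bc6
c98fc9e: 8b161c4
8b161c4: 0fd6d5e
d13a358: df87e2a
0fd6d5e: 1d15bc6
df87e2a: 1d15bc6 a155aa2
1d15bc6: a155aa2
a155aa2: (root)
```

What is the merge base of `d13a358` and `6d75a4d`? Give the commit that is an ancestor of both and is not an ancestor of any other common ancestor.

1d15bc6

Ancestors of d13a358: {1d15bc6, a155aa2, d13a358, df87e2a}.
Ancestors of 6d75a4d: {0fd6d5e, 1d15bc6, 6d75a4d, 8b161c4, a155aa2, c98fc9e}.
Common ancestors: {1d15bc6, a155aa2}.
Among these, 1d15bc6 is not an ancestor of any other common ancestor — it is the merge base.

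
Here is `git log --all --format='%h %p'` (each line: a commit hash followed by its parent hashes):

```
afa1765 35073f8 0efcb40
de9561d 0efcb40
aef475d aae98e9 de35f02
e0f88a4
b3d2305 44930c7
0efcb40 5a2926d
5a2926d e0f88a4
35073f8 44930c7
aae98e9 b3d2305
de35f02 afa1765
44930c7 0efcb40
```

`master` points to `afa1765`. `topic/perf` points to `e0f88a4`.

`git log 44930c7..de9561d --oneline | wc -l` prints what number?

Reachable from de9561d: {0efcb40, 5a2926d, de9561d, e0f88a4}.
Reachable from 44930c7: {0efcb40, 44930c7, 5a2926d, e0f88a4}.
In de9561d's history but not 44930c7's: {de9561d} — 1 commit.

1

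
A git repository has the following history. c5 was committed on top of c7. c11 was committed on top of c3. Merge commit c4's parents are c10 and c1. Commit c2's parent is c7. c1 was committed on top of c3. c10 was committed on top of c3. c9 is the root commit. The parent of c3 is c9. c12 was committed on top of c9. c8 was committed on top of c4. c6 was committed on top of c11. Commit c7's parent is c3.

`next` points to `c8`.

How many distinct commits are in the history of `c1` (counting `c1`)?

Walking parent pointers from c1: reachable set = {c1, c3, c9}.
That is 3 commits.

3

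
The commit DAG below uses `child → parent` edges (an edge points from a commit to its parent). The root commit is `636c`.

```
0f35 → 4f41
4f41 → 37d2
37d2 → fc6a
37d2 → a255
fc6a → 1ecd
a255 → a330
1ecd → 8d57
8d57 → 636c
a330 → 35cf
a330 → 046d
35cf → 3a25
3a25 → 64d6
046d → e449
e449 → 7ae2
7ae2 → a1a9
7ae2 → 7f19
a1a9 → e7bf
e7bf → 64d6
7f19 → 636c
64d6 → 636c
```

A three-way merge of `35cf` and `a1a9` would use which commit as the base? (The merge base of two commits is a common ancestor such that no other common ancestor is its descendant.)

Ancestors of 35cf: {35cf, 3a25, 636c, 64d6}.
Ancestors of a1a9: {636c, 64d6, a1a9, e7bf}.
Common ancestors: {636c, 64d6}.
Among these, 64d6 is not an ancestor of any other common ancestor — it is the merge base.

64d6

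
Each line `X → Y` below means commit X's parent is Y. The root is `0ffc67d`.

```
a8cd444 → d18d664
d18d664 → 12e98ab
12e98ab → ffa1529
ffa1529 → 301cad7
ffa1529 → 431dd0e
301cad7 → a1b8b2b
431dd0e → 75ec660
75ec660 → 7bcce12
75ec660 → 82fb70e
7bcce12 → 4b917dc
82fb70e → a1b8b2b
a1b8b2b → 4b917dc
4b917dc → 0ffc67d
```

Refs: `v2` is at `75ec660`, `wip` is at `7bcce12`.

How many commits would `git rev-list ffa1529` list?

Walking parent pointers from ffa1529: reachable set = {0ffc67d, 301cad7, 431dd0e, 4b917dc, 75ec660, 7bcce12, 82fb70e, a1b8b2b, ffa1529}.
That is 9 commits.

9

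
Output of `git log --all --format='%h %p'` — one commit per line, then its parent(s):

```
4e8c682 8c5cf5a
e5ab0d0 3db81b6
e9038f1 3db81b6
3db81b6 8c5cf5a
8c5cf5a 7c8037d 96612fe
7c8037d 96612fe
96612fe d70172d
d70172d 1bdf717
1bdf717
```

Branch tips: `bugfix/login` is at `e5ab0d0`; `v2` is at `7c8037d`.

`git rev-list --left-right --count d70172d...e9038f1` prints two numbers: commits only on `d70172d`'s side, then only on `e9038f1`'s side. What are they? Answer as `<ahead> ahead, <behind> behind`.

Reachable from d70172d: {1bdf717, d70172d}.
Reachable from e9038f1: {1bdf717, 3db81b6, 7c8037d, 8c5cf5a, 96612fe, d70172d, e9038f1}.
Only in d70172d's history (ahead): {} — 0.
Only in e9038f1's history (behind): {3db81b6, 7c8037d, 8c5cf5a, 96612fe, e9038f1} — 5.

0 ahead, 5 behind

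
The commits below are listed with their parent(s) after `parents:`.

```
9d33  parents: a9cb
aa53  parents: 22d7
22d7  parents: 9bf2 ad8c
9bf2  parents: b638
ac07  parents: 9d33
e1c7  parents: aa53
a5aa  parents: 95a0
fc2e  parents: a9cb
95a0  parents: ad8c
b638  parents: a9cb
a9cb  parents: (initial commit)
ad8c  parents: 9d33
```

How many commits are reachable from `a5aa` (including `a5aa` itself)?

Walking parent pointers from a5aa: reachable set = {95a0, 9d33, a5aa, a9cb, ad8c}.
That is 5 commits.

5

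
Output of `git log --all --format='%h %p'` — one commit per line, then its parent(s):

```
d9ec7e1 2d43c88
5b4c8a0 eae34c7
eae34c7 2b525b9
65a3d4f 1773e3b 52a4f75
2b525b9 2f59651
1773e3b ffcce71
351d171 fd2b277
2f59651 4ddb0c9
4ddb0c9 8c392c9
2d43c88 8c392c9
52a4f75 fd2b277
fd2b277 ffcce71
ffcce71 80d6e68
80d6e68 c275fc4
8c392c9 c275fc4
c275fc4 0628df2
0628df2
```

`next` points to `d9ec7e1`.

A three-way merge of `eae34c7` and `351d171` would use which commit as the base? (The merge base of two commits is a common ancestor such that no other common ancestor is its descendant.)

Ancestors of eae34c7: {0628df2, 2b525b9, 2f59651, 4ddb0c9, 8c392c9, c275fc4, eae34c7}.
Ancestors of 351d171: {0628df2, 351d171, 80d6e68, c275fc4, fd2b277, ffcce71}.
Common ancestors: {0628df2, c275fc4}.
Among these, c275fc4 is not an ancestor of any other common ancestor — it is the merge base.

c275fc4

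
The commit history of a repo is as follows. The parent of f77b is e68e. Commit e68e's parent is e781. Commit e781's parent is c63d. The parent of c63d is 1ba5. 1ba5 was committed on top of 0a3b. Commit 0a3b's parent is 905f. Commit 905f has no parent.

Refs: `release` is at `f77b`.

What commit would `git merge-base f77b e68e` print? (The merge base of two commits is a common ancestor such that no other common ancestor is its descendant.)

Ancestors of f77b: {0a3b, 1ba5, 905f, c63d, e68e, e781, f77b}.
Ancestors of e68e: {0a3b, 1ba5, 905f, c63d, e68e, e781}.
Common ancestors: {0a3b, 1ba5, 905f, c63d, e68e, e781}.
Among these, e68e is not an ancestor of any other common ancestor — it is the merge base.

e68e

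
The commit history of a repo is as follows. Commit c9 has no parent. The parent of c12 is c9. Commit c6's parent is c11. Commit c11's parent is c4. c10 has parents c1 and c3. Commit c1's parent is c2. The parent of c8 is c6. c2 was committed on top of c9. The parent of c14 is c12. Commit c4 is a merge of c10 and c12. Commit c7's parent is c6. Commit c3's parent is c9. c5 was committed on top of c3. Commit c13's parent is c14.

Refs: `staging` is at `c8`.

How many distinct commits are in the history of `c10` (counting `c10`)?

Walking parent pointers from c10: reachable set = {c1, c10, c2, c3, c9}.
That is 5 commits.

5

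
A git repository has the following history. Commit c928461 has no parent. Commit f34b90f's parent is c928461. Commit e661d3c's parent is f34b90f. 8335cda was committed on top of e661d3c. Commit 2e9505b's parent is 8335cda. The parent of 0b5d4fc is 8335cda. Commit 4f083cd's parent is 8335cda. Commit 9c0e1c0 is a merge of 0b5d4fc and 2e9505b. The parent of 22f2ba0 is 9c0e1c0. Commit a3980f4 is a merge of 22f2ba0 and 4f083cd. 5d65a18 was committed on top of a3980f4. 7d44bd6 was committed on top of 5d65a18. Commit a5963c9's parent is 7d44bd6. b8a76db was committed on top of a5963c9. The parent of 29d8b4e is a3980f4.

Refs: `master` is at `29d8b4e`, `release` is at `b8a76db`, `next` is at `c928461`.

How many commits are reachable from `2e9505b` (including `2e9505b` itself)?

Walking parent pointers from 2e9505b: reachable set = {2e9505b, 8335cda, c928461, e661d3c, f34b90f}.
That is 5 commits.

5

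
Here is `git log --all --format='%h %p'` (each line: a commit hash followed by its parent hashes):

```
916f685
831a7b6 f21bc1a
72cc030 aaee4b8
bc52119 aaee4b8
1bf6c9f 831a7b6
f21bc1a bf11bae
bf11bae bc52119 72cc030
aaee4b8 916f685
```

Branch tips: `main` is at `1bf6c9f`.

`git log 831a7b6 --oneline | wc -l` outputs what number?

Walking parent pointers from 831a7b6: reachable set = {72cc030, 831a7b6, 916f685, aaee4b8, bc52119, bf11bae, f21bc1a}.
That is 7 commits.

7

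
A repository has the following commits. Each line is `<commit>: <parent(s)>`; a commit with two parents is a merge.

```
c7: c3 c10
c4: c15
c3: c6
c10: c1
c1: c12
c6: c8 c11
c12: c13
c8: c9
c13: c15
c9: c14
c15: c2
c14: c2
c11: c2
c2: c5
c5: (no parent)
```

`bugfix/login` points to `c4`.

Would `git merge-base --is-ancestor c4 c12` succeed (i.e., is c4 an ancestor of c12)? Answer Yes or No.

Ancestors of c12: {c12, c13, c15, c2, c5}.
c4 is not in that set, so it is not an ancestor of c12.

No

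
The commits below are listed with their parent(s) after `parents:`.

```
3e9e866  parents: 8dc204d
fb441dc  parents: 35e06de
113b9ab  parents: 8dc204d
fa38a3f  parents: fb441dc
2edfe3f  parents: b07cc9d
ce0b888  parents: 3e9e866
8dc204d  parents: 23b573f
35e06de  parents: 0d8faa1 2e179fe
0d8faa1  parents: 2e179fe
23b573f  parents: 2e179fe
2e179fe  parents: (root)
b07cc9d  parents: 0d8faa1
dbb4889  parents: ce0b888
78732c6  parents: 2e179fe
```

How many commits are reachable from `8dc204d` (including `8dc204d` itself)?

Walking parent pointers from 8dc204d: reachable set = {23b573f, 2e179fe, 8dc204d}.
That is 3 commits.

3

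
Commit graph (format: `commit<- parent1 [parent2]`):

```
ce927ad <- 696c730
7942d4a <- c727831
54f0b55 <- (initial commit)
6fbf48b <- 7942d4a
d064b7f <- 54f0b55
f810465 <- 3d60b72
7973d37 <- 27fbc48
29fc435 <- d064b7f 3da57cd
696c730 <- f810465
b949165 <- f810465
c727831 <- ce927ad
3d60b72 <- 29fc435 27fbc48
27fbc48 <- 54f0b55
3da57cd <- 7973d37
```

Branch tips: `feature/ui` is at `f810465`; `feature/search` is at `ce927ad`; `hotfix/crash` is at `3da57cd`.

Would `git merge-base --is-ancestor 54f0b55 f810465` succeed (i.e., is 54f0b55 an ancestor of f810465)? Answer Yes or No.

Yes

Ancestors of f810465 (commits reachable by following parents): {27fbc48, 29fc435, 3d60b72, 3da57cd, 54f0b55, 7973d37, d064b7f, f810465}.
54f0b55 is in that set, so it is an ancestor of f810465.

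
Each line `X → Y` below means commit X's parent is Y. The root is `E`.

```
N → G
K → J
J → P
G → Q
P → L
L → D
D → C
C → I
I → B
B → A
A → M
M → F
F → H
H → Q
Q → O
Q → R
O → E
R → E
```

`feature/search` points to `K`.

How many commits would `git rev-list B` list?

Walking parent pointers from B: reachable set = {A, B, E, F, H, M, O, Q, R}.
That is 9 commits.

9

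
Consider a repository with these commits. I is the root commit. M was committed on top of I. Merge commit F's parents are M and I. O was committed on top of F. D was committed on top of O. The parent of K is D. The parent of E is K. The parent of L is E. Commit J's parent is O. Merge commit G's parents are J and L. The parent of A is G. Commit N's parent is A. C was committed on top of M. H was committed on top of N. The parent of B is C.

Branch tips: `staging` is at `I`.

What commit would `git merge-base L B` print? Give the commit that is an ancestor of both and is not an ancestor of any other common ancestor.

Ancestors of L: {D, E, F, I, K, L, M, O}.
Ancestors of B: {B, C, I, M}.
Common ancestors: {I, M}.
Among these, M is not an ancestor of any other common ancestor — it is the merge base.

M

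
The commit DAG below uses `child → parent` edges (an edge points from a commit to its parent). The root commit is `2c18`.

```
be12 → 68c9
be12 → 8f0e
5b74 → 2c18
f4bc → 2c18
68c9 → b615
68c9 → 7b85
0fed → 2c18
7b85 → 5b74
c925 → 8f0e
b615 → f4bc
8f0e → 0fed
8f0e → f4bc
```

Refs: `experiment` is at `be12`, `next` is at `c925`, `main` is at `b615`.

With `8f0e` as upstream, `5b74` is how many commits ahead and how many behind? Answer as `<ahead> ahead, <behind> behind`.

Reachable from 5b74: {2c18, 5b74}.
Reachable from 8f0e: {0fed, 2c18, 8f0e, f4bc}.
Only in 5b74's history (ahead): {5b74} — 1.
Only in 8f0e's history (behind): {0fed, 8f0e, f4bc} — 3.

1 ahead, 3 behind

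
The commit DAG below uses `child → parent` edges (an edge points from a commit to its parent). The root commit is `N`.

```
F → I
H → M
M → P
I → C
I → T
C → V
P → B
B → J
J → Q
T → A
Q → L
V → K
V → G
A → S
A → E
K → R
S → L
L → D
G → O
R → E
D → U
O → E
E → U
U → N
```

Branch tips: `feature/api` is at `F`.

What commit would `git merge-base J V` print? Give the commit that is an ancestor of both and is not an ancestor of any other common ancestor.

Ancestors of J: {D, J, L, N, Q, U}.
Ancestors of V: {E, G, K, N, O, R, U, V}.
Common ancestors: {N, U}.
Among these, U is not an ancestor of any other common ancestor — it is the merge base.

U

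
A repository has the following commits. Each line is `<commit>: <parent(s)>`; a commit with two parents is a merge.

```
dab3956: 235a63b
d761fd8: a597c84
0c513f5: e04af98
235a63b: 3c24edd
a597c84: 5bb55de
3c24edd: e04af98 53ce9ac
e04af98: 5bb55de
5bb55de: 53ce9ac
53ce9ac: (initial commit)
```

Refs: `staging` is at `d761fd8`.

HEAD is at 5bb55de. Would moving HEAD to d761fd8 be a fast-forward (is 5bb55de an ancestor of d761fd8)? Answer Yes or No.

Yes

A fast-forward from 5bb55de to d761fd8 is possible iff 5bb55de is an ancestor of d761fd8.
Ancestors of d761fd8: {53ce9ac, 5bb55de, a597c84, d761fd8}.
5bb55de is among them, so fast-forward is possible.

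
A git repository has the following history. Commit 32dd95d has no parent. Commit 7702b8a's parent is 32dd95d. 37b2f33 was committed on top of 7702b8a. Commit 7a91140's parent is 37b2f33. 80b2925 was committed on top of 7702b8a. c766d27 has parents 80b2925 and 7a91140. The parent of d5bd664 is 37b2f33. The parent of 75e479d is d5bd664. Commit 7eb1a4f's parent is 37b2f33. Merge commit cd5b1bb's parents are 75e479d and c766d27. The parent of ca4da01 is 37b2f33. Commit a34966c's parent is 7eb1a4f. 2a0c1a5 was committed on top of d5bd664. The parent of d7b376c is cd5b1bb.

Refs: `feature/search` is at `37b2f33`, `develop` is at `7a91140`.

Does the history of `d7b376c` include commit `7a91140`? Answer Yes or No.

Yes

Ancestors of d7b376c (commits reachable by following parents): {32dd95d, 37b2f33, 75e479d, 7702b8a, 7a91140, 80b2925, c766d27, cd5b1bb, d5bd664, d7b376c}.
7a91140 is in that set, so it is an ancestor of d7b376c.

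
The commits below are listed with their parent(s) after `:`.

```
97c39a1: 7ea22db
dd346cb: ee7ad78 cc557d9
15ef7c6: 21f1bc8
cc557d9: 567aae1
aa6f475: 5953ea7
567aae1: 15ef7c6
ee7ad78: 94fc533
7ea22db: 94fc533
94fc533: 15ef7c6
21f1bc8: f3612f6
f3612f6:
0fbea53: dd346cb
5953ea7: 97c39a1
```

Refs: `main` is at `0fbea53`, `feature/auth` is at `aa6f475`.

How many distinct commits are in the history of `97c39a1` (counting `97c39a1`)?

6

Walking parent pointers from 97c39a1: reachable set = {15ef7c6, 21f1bc8, 7ea22db, 94fc533, 97c39a1, f3612f6}.
That is 6 commits.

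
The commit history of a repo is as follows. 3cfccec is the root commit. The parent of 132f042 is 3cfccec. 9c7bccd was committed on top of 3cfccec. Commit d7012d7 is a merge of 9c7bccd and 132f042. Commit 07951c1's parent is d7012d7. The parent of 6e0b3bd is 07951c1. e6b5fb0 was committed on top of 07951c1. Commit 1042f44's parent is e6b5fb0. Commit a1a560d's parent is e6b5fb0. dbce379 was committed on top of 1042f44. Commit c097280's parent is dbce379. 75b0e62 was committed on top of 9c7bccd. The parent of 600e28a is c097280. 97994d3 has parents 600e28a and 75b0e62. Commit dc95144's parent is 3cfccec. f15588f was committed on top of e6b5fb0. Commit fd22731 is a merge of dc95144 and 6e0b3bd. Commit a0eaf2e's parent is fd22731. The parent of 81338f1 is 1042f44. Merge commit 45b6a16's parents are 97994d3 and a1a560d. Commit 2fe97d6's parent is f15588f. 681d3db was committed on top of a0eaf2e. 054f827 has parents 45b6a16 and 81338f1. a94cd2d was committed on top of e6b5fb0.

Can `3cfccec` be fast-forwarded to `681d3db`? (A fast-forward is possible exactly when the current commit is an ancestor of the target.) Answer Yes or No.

A fast-forward from 3cfccec to 681d3db is possible iff 3cfccec is an ancestor of 681d3db.
Ancestors of 681d3db: {07951c1, 132f042, 3cfccec, 681d3db, 6e0b3bd, 9c7bccd, a0eaf2e, d7012d7, dc95144, fd22731}.
3cfccec is among them, so fast-forward is possible.

Yes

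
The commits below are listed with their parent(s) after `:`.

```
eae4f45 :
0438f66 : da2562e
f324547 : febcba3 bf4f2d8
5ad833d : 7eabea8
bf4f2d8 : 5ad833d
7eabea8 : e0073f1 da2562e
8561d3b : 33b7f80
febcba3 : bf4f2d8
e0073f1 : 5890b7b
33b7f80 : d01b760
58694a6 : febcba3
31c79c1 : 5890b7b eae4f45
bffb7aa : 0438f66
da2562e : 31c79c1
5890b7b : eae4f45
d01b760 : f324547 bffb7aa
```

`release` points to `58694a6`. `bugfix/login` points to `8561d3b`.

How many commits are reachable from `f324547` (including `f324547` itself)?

10

Walking parent pointers from f324547: reachable set = {31c79c1, 5890b7b, 5ad833d, 7eabea8, bf4f2d8, da2562e, e0073f1, eae4f45, f324547, febcba3}.
That is 10 commits.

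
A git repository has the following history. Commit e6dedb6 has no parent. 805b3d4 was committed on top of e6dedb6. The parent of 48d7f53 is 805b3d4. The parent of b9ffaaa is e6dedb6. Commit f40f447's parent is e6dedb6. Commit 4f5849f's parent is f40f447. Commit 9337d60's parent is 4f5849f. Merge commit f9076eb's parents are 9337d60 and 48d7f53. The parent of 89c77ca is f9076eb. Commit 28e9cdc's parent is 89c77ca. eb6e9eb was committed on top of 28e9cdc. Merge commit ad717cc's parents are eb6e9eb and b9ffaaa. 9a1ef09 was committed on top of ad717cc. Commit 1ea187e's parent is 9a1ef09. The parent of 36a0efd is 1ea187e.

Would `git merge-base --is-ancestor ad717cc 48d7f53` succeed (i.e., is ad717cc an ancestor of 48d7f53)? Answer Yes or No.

Ancestors of 48d7f53: {48d7f53, 805b3d4, e6dedb6}.
ad717cc is not in that set, so it is not an ancestor of 48d7f53.

No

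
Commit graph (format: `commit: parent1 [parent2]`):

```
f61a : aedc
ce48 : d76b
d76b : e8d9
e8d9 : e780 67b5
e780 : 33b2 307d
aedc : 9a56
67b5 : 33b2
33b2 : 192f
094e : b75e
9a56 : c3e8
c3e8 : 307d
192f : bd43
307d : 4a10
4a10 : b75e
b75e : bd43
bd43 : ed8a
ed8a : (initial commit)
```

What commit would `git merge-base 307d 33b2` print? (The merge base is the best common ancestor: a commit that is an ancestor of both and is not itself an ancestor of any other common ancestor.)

Ancestors of 307d: {307d, 4a10, b75e, bd43, ed8a}.
Ancestors of 33b2: {192f, 33b2, bd43, ed8a}.
Common ancestors: {bd43, ed8a}.
Among these, bd43 is not an ancestor of any other common ancestor — it is the merge base.

bd43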